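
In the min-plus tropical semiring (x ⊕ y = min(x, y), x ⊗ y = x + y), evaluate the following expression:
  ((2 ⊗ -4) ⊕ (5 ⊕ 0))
((2 ⊗ -4) ⊕ (5 ⊕ 0)) = -2

Expand innermost to outermost. Recall ⊕ takes the minimum of its arguments and ⊗ takes their sum. Working out the expression ((2 ⊗ -4) ⊕ (5 ⊕ 0)) gives -2.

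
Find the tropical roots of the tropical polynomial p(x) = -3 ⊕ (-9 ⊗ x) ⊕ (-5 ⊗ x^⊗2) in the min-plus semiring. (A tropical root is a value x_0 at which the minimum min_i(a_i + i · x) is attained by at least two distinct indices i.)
Roots: {-4, 6}

Each tropical root is a break point of the lower envelope of the lines y = a_i + i · x (there are 3 lines, with slopes 0, 1, ..., 2). Only the lines that attain the minimum somewhere contribute to roots; other lines are dominated. Here the surviving (envelope) indices are i = 2, i = 1, i = 0.
Intersections between consecutive envelope lines give the roots: for adjacent envelope indices i < j the intersection is x = (a_i − a_j) / (j − i). Reading off the sorted break points: {-4, 6}.
Verification: at each break x_0, at least two indices attain the minimum of min_i(a_i + i · x_0).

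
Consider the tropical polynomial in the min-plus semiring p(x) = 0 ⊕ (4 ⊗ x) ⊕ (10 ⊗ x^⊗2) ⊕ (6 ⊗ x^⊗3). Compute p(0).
p(0) = 0

A tropical monomial a ⊗ x^⊗i evaluates to a + i · x. Evaluating each term at x = 0:
  Term 0 contributes 0 + 0 · 0 = 0
  Term 1 contributes 4 + 1 · 0 = 4
  Term 2 contributes 10 + 2 · 0 = 10
  Term 3 contributes 6 + 3 · 0 = 6
p(0) = ⊕ of these = min[0, 4, 10, 6] = 0.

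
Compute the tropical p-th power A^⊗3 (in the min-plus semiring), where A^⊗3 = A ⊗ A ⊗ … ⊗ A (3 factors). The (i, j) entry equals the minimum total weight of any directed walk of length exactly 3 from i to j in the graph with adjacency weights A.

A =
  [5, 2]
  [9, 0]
A^⊗3 =
  [11, 2]
  [9, 0]

Each entry (A^⊗3)_ij equals the minimum over all length-3 walks i = v_0 → v_1 → … → v_3 = j of Σ_t A[v_t][v_{t+1}]. For example, for (i, j) = (0, 1) we minimise over 4 possible intermediate vertex sequences; the minimum is 2, attained along the walk 0 → 1 → 1 → 1.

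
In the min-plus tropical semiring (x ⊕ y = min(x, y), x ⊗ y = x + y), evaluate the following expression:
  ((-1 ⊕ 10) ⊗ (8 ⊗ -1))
((-1 ⊕ 10) ⊗ (8 ⊗ -1)) = 6

Expand innermost to outermost. Recall ⊕ takes the minimum of its arguments and ⊗ takes their sum. Working out the expression ((-1 ⊕ 10) ⊗ (8 ⊗ -1)) gives 6.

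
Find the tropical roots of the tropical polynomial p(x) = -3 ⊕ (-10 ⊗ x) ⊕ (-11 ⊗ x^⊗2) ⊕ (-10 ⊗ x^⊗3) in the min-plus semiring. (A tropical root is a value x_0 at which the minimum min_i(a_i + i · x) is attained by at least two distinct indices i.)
Roots: {-1, 1, 7}

Each tropical root is a break point of the lower envelope of the lines y = a_i + i · x (there are 4 lines, with slopes 0, 1, ..., 3). Only the lines that attain the minimum somewhere contribute to roots; other lines are dominated. Here the surviving (envelope) indices are i = 3, i = 2, i = 1, i = 0.
Intersections between consecutive envelope lines give the roots: for adjacent envelope indices i < j the intersection is x = (a_i − a_j) / (j − i). Reading off the sorted break points: {-1, 1, 7}.
Verification: at each break x_0, at least two indices attain the minimum of min_i(a_i + i · x_0).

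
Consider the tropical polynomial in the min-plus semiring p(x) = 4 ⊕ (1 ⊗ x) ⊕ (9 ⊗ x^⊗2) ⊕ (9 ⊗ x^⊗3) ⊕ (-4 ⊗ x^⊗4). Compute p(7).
p(7) = 4

A tropical monomial a ⊗ x^⊗i evaluates to a + i · x. Evaluating each term at x = 7:
  Term 0 contributes 4 + 0 · 7 = 4
  Term 1 contributes 1 + 1 · 7 = 8
  Term 2 contributes 9 + 2 · 7 = 23
  Term 3 contributes 9 + 3 · 7 = 30
  Term 4 contributes -4 + 4 · 7 = 24
p(7) = ⊕ of these = min[4, 8, 23, 30, 24] = 4.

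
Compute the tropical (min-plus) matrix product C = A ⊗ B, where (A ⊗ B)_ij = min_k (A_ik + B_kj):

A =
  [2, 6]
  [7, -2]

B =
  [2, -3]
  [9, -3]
A ⊗ B =
  [4, -1]
  [7, -5]

Apply the min-plus product entry-by-entry:
  C[0][0] = min over k of (A[0][0] + B[0][0] = 2 + 2 = 4, A[0][1] + B[1][0] = 6 + 9 = 15) = 4 (attained at k = 0)
  C[0][1] = min over k of (A[0][0] + B[0][1] = 2 + -3 = -1, A[0][1] + B[1][1] = 6 + -3 = 3) = -1 (attained at k = 0)
  C[1][0] = min over k of (A[1][0] + B[0][0] = 7 + 2 = 9, A[1][1] + B[1][0] = -2 + 9 = 7) = 7 (attained at k = 1)
  C[1][1] = min over k of (A[1][0] + B[0][1] = 7 + -3 = 4, A[1][1] + B[1][1] = -2 + -3 = -5) = -5 (attained at k = 1)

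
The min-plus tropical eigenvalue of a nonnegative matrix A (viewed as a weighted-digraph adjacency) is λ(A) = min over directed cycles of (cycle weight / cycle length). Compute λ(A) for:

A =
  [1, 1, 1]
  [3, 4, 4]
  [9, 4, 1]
λ(A) = 1

Enumerate directed cycles and compute their means (weight / length). Sample:
  cycle 0 → 0: weight = 1, length = 1, mean = 1/1 ≈ 1.000
  cycle 1 → 1: weight = 4, length = 1, mean = 4/1 ≈ 4.000
  cycle 2 → 2: weight = 1, length = 1, mean = 1/1 ≈ 1.000
  cycle 0 → 1 → 0: weight = 4, length = 2, mean = 4/2 ≈ 2.000
  cycle 0 → 2 → 0: weight = 10, length = 2, mean = 10/2 ≈ 5.000
  cycle 1 → 0 → 1: weight = 4, length = 2, mean = 4/2 ≈ 2.000
Minimum mean = 1.000, attained e.g. along the cycle 0 → 0 with weight 1 and length 1. So λ(A) = 1/1 = 1.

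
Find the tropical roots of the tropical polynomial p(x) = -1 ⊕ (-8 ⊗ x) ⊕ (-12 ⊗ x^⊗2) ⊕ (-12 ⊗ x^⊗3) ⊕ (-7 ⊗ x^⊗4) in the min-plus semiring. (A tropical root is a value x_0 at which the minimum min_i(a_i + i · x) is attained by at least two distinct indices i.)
Roots: {-5, 0, 4, 7}

Each tropical root is a break point of the lower envelope of the lines y = a_i + i · x (there are 5 lines, with slopes 0, 1, ..., 4). Only the lines that attain the minimum somewhere contribute to roots; other lines are dominated. Here the surviving (envelope) indices are i = 4, i = 3, i = 2, i = 1, i = 0.
Intersections between consecutive envelope lines give the roots: for adjacent envelope indices i < j the intersection is x = (a_i − a_j) / (j − i). Reading off the sorted break points: {-5, 0, 4, 7}.
Verification: at each break x_0, at least two indices attain the minimum of min_i(a_i + i · x_0).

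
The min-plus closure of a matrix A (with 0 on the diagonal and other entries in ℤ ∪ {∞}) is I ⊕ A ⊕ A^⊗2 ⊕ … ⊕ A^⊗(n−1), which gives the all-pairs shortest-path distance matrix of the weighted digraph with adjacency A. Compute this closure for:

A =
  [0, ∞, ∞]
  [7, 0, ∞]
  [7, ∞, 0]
Closure =
  [0, ∞, ∞]
  [7, 0, ∞]
  [7, ∞, 0]

This is the Floyd-Warshall all-pairs shortest-path computation. For each intermediate vertex k = 0, 1, …, 2, update dist[i][j] ← min(dist[i][j], dist[i][k] + dist[k][j]). The final matrix gives, for each (i, j), the minimum total weight of any directed path from i to j (possibly empty when i = j).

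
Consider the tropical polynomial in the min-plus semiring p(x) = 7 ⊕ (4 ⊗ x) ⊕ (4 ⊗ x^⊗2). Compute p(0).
p(0) = 4

A tropical monomial a ⊗ x^⊗i evaluates to a + i · x. Evaluating each term at x = 0:
  Term 0 contributes 7 + 0 · 0 = 7
  Term 1 contributes 4 + 1 · 0 = 4
  Term 2 contributes 4 + 2 · 0 = 4
p(0) = ⊕ of these = min[7, 4, 4] = 4.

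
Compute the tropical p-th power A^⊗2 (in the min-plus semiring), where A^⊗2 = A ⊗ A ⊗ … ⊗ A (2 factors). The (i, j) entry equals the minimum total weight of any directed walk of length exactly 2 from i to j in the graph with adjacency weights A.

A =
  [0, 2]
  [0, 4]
A^⊗2 =
  [0, 2]
  [0, 2]

Each entry (A^⊗2)_ij equals the minimum over all length-2 walks i = v_0 → v_1 → … → v_2 = j of Σ_t A[v_t][v_{t+1}]. For example, for (i, j) = (0, 1) we minimise over 2 possible intermediate vertex sequences; the minimum is 2, attained along the walk 0 → 0 → 1.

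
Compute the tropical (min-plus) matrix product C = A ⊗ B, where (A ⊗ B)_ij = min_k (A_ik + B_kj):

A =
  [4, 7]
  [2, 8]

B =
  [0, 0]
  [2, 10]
A ⊗ B =
  [4, 4]
  [2, 2]

Apply the min-plus product entry-by-entry:
  C[0][0] = min over k of (A[0][0] + B[0][0] = 4 + 0 = 4, A[0][1] + B[1][0] = 7 + 2 = 9) = 4 (attained at k = 0)
  C[0][1] = min over k of (A[0][0] + B[0][1] = 4 + 0 = 4, A[0][1] + B[1][1] = 7 + 10 = 17) = 4 (attained at k = 0)
  C[1][0] = min over k of (A[1][0] + B[0][0] = 2 + 0 = 2, A[1][1] + B[1][0] = 8 + 2 = 10) = 2 (attained at k = 0)
  C[1][1] = min over k of (A[1][0] + B[0][1] = 2 + 0 = 2, A[1][1] + B[1][1] = 8 + 10 = 18) = 2 (attained at k = 0)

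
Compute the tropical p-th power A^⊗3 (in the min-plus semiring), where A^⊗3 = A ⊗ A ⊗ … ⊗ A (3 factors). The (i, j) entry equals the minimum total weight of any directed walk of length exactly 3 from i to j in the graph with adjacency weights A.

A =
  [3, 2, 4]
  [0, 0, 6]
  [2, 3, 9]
A^⊗3 =
  [2, 2, 6]
  [0, 0, 4]
  [3, 3, 7]

Each entry (A^⊗3)_ij equals the minimum over all length-3 walks i = v_0 → v_1 → … → v_3 = j of Σ_t A[v_t][v_{t+1}]. For example, for (i, j) = (0, 2) we minimise over 9 possible intermediate vertex sequences; the minimum is 6, attained along the walk 0 → 1 → 0 → 2.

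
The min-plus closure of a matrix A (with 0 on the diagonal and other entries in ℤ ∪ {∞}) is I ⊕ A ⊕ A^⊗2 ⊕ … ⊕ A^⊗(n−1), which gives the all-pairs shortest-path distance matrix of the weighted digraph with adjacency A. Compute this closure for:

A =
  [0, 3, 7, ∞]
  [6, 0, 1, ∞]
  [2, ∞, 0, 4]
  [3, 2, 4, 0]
Closure =
  [0, 3, 4, 8]
  [3, 0, 1, 5]
  [2, 5, 0, 4]
  [3, 2, 3, 0]

This is the Floyd-Warshall all-pairs shortest-path computation. For each intermediate vertex k = 0, 1, …, 3, update dist[i][j] ← min(dist[i][j], dist[i][k] + dist[k][j]). The final matrix gives, for each (i, j), the minimum total weight of any directed path from i to j (possibly empty when i = j).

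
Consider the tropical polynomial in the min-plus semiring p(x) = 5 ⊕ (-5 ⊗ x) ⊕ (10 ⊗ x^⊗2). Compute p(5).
p(5) = 0

A tropical monomial a ⊗ x^⊗i evaluates to a + i · x. Evaluating each term at x = 5:
  Term 0 contributes 5 + 0 · 5 = 5
  Term 1 contributes -5 + 1 · 5 = 0
  Term 2 contributes 10 + 2 · 5 = 20
p(5) = ⊕ of these = min[5, 0, 20] = 0.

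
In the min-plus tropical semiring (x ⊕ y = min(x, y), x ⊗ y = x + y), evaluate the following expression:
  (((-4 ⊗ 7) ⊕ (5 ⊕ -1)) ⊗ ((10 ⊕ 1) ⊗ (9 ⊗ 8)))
(((-4 ⊗ 7) ⊕ (5 ⊕ -1)) ⊗ ((10 ⊕ 1) ⊗ (9 ⊗ 8))) = 17

Expand innermost to outermost. Recall ⊕ takes the minimum of its arguments and ⊗ takes their sum. Working out the expression (((-4 ⊗ 7) ⊕ (5 ⊕ -1)) ⊗ ((10 ⊕ 1) ⊗ (9 ⊗ 8))) gives 17.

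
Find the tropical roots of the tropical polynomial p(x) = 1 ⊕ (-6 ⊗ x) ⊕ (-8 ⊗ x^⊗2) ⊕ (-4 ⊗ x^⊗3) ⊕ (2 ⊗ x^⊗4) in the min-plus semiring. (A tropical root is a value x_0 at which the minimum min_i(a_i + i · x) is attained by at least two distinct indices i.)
Roots: {-6, -4, 2, 7}

Each tropical root is a break point of the lower envelope of the lines y = a_i + i · x (there are 5 lines, with slopes 0, 1, ..., 4). Only the lines that attain the minimum somewhere contribute to roots; other lines are dominated. Here the surviving (envelope) indices are i = 4, i = 3, i = 2, i = 1, i = 0.
Intersections between consecutive envelope lines give the roots: for adjacent envelope indices i < j the intersection is x = (a_i − a_j) / (j − i). Reading off the sorted break points: {-6, -4, 2, 7}.
Verification: at each break x_0, at least two indices attain the minimum of min_i(a_i + i · x_0).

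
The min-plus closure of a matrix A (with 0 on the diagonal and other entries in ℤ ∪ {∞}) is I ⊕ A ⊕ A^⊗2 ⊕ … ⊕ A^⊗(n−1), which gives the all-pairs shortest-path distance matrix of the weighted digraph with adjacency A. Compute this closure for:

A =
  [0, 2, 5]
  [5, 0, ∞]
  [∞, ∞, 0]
Closure =
  [0, 2, 5]
  [5, 0, 10]
  [∞, ∞, 0]

This is the Floyd-Warshall all-pairs shortest-path computation. For each intermediate vertex k = 0, 1, …, 2, update dist[i][j] ← min(dist[i][j], dist[i][k] + dist[k][j]). The final matrix gives, for each (i, j), the minimum total weight of any directed path from i to j (possibly empty when i = j).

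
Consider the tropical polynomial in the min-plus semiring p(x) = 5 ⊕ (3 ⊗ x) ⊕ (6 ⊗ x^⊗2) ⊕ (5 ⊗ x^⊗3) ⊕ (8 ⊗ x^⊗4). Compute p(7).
p(7) = 5

A tropical monomial a ⊗ x^⊗i evaluates to a + i · x. Evaluating each term at x = 7:
  Term 0 contributes 5 + 0 · 7 = 5
  Term 1 contributes 3 + 1 · 7 = 10
  Term 2 contributes 6 + 2 · 7 = 20
  Term 3 contributes 5 + 3 · 7 = 26
  Term 4 contributes 8 + 4 · 7 = 36
p(7) = ⊕ of these = min[5, 10, 20, 26, 36] = 5.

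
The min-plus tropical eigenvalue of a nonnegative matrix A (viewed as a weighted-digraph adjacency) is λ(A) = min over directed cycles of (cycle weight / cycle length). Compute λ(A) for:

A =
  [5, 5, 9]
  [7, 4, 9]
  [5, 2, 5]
λ(A) = 4

Enumerate directed cycles and compute their means (weight / length). Sample:
  cycle 0 → 0: weight = 5, length = 1, mean = 5/1 ≈ 5.000
  cycle 1 → 1: weight = 4, length = 1, mean = 4/1 ≈ 4.000
  cycle 2 → 2: weight = 5, length = 1, mean = 5/1 ≈ 5.000
  cycle 0 → 1 → 0: weight = 12, length = 2, mean = 12/2 ≈ 6.000
  cycle 0 → 2 → 0: weight = 14, length = 2, mean = 14/2 ≈ 7.000
  cycle 1 → 0 → 1: weight = 12, length = 2, mean = 12/2 ≈ 6.000
Minimum mean = 4.000, attained e.g. along the cycle 1 → 1 with weight 4 and length 1. So λ(A) = 4/1 = 4.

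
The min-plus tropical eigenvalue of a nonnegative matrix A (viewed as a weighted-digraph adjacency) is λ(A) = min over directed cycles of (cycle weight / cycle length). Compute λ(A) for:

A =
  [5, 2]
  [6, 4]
λ(A) = 4

Enumerate directed cycles and compute their means (weight / length). Sample:
  cycle 0 → 0: weight = 5, length = 1, mean = 5/1 ≈ 5.000
  cycle 1 → 1: weight = 4, length = 1, mean = 4/1 ≈ 4.000
  cycle 0 → 1 → 0: weight = 8, length = 2, mean = 8/2 ≈ 4.000
  cycle 1 → 0 → 1: weight = 8, length = 2, mean = 8/2 ≈ 4.000
Minimum mean = 4.000, attained e.g. along the cycle 1 → 1 with weight 4 and length 1. So λ(A) = 4/1 = 4.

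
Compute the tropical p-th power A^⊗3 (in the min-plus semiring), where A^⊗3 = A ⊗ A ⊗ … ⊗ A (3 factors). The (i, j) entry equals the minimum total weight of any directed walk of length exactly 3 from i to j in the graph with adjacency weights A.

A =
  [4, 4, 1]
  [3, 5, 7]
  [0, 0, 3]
A^⊗3 =
  [4, 4, 2]
  [4, 4, 7]
  [1, 1, 4]

Each entry (A^⊗3)_ij equals the minimum over all length-3 walks i = v_0 → v_1 → … → v_3 = j of Σ_t A[v_t][v_{t+1}]. For example, for (i, j) = (0, 2) we minimise over 9 possible intermediate vertex sequences; the minimum is 2, attained along the walk 0 → 2 → 0 → 2.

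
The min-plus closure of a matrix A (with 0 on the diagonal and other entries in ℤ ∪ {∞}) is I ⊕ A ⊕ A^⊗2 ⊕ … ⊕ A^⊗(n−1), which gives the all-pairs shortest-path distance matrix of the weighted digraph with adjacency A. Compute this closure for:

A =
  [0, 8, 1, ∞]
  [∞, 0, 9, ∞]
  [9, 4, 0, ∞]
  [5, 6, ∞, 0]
Closure =
  [0, 5, 1, ∞]
  [18, 0, 9, ∞]
  [9, 4, 0, ∞]
  [5, 6, 6, 0]

This is the Floyd-Warshall all-pairs shortest-path computation. For each intermediate vertex k = 0, 1, …, 3, update dist[i][j] ← min(dist[i][j], dist[i][k] + dist[k][j]). The final matrix gives, for each (i, j), the minimum total weight of any directed path from i to j (possibly empty when i = j).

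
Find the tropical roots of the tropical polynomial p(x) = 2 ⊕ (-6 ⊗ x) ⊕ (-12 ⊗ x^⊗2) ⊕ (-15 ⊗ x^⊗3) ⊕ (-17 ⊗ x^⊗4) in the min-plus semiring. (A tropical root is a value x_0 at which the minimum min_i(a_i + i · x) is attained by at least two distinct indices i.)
Roots: {2, 3, 6, 8}

Each tropical root is a break point of the lower envelope of the lines y = a_i + i · x (there are 5 lines, with slopes 0, 1, ..., 4). Only the lines that attain the minimum somewhere contribute to roots; other lines are dominated. Here the surviving (envelope) indices are i = 4, i = 3, i = 2, i = 1, i = 0.
Intersections between consecutive envelope lines give the roots: for adjacent envelope indices i < j the intersection is x = (a_i − a_j) / (j − i). Reading off the sorted break points: {2, 3, 6, 8}.
Verification: at each break x_0, at least two indices attain the minimum of min_i(a_i + i · x_0).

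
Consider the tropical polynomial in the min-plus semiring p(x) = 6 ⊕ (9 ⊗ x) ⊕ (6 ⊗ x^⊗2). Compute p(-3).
p(-3) = 0

A tropical monomial a ⊗ x^⊗i evaluates to a + i · x. Evaluating each term at x = -3:
  Term 0 contributes 6 + 0 · -3 = 6
  Term 1 contributes 9 + 1 · -3 = 6
  Term 2 contributes 6 + 2 · -3 = 0
p(-3) = ⊕ of these = min[6, 6, 0] = 0.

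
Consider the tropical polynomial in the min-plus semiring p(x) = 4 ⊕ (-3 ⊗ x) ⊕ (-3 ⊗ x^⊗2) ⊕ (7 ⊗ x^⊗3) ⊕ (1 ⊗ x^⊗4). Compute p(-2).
p(-2) = -7

A tropical monomial a ⊗ x^⊗i evaluates to a + i · x. Evaluating each term at x = -2:
  Term 0 contributes 4 + 0 · -2 = 4
  Term 1 contributes -3 + 1 · -2 = -5
  Term 2 contributes -3 + 2 · -2 = -7
  Term 3 contributes 7 + 3 · -2 = 1
  Term 4 contributes 1 + 4 · -2 = -7
p(-2) = ⊕ of these = min[4, -5, -7, 1, -7] = -7.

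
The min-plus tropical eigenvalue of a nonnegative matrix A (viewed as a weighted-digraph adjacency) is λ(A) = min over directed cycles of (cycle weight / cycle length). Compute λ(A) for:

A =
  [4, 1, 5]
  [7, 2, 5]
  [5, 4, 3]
λ(A) = 2

Enumerate directed cycles and compute their means (weight / length). Sample:
  cycle 0 → 0: weight = 4, length = 1, mean = 4/1 ≈ 4.000
  cycle 1 → 1: weight = 2, length = 1, mean = 2/1 ≈ 2.000
  cycle 2 → 2: weight = 3, length = 1, mean = 3/1 ≈ 3.000
  cycle 0 → 1 → 0: weight = 8, length = 2, mean = 8/2 ≈ 4.000
  cycle 0 → 2 → 0: weight = 10, length = 2, mean = 10/2 ≈ 5.000
  cycle 1 → 0 → 1: weight = 8, length = 2, mean = 8/2 ≈ 4.000
Minimum mean = 2.000, attained e.g. along the cycle 1 → 1 with weight 2 and length 1. So λ(A) = 2/1 = 2.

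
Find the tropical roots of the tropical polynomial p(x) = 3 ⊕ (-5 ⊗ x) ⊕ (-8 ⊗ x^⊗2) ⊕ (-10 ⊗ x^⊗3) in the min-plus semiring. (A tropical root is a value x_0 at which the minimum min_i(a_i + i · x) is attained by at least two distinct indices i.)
Roots: {2, 3, 8}

Each tropical root is a break point of the lower envelope of the lines y = a_i + i · x (there are 4 lines, with slopes 0, 1, ..., 3). Only the lines that attain the minimum somewhere contribute to roots; other lines are dominated. Here the surviving (envelope) indices are i = 3, i = 2, i = 1, i = 0.
Intersections between consecutive envelope lines give the roots: for adjacent envelope indices i < j the intersection is x = (a_i − a_j) / (j − i). Reading off the sorted break points: {2, 3, 8}.
Verification: at each break x_0, at least two indices attain the minimum of min_i(a_i + i · x_0).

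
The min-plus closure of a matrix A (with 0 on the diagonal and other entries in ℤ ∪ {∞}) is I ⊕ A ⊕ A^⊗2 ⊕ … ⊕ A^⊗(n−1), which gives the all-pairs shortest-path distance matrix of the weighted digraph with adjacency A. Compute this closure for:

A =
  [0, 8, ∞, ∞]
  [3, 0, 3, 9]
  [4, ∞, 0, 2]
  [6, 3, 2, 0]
Closure =
  [0, 8, 11, 13]
  [3, 0, 3, 5]
  [4, 5, 0, 2]
  [6, 3, 2, 0]

This is the Floyd-Warshall all-pairs shortest-path computation. For each intermediate vertex k = 0, 1, …, 3, update dist[i][j] ← min(dist[i][j], dist[i][k] + dist[k][j]). The final matrix gives, for each (i, j), the minimum total weight of any directed path from i to j (possibly empty when i = j).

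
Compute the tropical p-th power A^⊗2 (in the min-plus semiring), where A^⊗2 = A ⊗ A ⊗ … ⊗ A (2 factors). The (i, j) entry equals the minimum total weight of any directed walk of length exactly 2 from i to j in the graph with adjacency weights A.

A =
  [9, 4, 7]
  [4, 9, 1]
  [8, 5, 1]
A^⊗2 =
  [8, 12, 5]
  [9, 6, 2]
  [9, 6, 2]

Each entry (A^⊗2)_ij equals the minimum over all length-2 walks i = v_0 → v_1 → … → v_2 = j of Σ_t A[v_t][v_{t+1}]. For example, for (i, j) = (0, 2) we minimise over 3 possible intermediate vertex sequences; the minimum is 5, attained along the walk 0 → 1 → 2.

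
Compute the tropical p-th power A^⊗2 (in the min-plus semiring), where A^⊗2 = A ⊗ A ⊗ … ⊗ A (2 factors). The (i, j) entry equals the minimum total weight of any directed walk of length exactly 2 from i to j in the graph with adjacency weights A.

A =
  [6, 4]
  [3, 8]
A^⊗2 =
  [7, 10]
  [9, 7]

Each entry (A^⊗2)_ij equals the minimum over all length-2 walks i = v_0 → v_1 → … → v_2 = j of Σ_t A[v_t][v_{t+1}]. For example, for (i, j) = (0, 1) we minimise over 2 possible intermediate vertex sequences; the minimum is 10, attained along the walk 0 → 0 → 1.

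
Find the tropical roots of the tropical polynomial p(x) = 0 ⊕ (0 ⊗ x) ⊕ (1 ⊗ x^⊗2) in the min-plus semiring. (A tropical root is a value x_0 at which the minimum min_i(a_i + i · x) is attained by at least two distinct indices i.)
Roots: {-1, 0}

Each tropical root is a break point of the lower envelope of the lines y = a_i + i · x (there are 3 lines, with slopes 0, 1, ..., 2). Only the lines that attain the minimum somewhere contribute to roots; other lines are dominated. Here the surviving (envelope) indices are i = 2, i = 1, i = 0.
Intersections between consecutive envelope lines give the roots: for adjacent envelope indices i < j the intersection is x = (a_i − a_j) / (j − i). Reading off the sorted break points: {-1, 0}.
Verification: at each break x_0, at least two indices attain the minimum of min_i(a_i + i · x_0).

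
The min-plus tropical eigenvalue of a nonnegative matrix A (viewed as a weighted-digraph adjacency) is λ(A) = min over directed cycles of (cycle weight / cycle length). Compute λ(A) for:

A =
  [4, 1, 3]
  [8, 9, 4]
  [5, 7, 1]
λ(A) = 1

Enumerate directed cycles and compute their means (weight / length). Sample:
  cycle 0 → 0: weight = 4, length = 1, mean = 4/1 ≈ 4.000
  cycle 1 → 1: weight = 9, length = 1, mean = 9/1 ≈ 9.000
  cycle 2 → 2: weight = 1, length = 1, mean = 1/1 ≈ 1.000
  cycle 0 → 1 → 0: weight = 9, length = 2, mean = 9/2 ≈ 4.500
  cycle 0 → 2 → 0: weight = 8, length = 2, mean = 8/2 ≈ 4.000
  cycle 1 → 0 → 1: weight = 9, length = 2, mean = 9/2 ≈ 4.500
Minimum mean = 1.000, attained e.g. along the cycle 2 → 2 with weight 1 and length 1. So λ(A) = 1/1 = 1.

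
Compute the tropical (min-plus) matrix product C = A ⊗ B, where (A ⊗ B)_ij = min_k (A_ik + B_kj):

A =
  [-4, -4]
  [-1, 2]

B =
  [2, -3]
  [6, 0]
A ⊗ B =
  [-2, -7]
  [1, -4]

Apply the min-plus product entry-by-entry:
  C[0][0] = min over k of (A[0][0] + B[0][0] = -4 + 2 = -2, A[0][1] + B[1][0] = -4 + 6 = 2) = -2 (attained at k = 0)
  C[0][1] = min over k of (A[0][0] + B[0][1] = -4 + -3 = -7, A[0][1] + B[1][1] = -4 + 0 = -4) = -7 (attained at k = 0)
  C[1][0] = min over k of (A[1][0] + B[0][0] = -1 + 2 = 1, A[1][1] + B[1][0] = 2 + 6 = 8) = 1 (attained at k = 0)
  C[1][1] = min over k of (A[1][0] + B[0][1] = -1 + -3 = -4, A[1][1] + B[1][1] = 2 + 0 = 2) = -4 (attained at k = 0)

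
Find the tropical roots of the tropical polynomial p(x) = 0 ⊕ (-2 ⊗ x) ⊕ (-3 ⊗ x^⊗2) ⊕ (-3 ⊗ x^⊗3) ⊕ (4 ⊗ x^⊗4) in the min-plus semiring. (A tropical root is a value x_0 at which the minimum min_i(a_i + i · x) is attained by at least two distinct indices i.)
Roots: {-7, 0, 1, 2}

Each tropical root is a break point of the lower envelope of the lines y = a_i + i · x (there are 5 lines, with slopes 0, 1, ..., 4). Only the lines that attain the minimum somewhere contribute to roots; other lines are dominated. Here the surviving (envelope) indices are i = 4, i = 3, i = 2, i = 1, i = 0.
Intersections between consecutive envelope lines give the roots: for adjacent envelope indices i < j the intersection is x = (a_i − a_j) / (j − i). Reading off the sorted break points: {-7, 0, 1, 2}.
Verification: at each break x_0, at least two indices attain the minimum of min_i(a_i + i · x_0).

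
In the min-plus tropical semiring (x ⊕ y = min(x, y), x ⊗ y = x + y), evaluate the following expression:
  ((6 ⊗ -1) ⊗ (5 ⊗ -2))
((6 ⊗ -1) ⊗ (5 ⊗ -2)) = 8

Expand innermost to outermost. Recall ⊕ takes the minimum of its arguments and ⊗ takes their sum. Working out the expression ((6 ⊗ -1) ⊗ (5 ⊗ -2)) gives 8.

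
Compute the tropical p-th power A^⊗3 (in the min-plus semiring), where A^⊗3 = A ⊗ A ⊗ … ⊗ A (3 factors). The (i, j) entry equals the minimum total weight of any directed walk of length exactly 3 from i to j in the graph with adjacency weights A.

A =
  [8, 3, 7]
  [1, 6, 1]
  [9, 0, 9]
A^⊗3 =
  [8, 4, 8]
  [2, 7, 2]
  [7, 1, 7]

Each entry (A^⊗3)_ij equals the minimum over all length-3 walks i = v_0 → v_1 → … → v_3 = j of Σ_t A[v_t][v_{t+1}]. For example, for (i, j) = (0, 2) we minimise over 9 possible intermediate vertex sequences; the minimum is 8, attained along the walk 0 → 2 → 1 → 2.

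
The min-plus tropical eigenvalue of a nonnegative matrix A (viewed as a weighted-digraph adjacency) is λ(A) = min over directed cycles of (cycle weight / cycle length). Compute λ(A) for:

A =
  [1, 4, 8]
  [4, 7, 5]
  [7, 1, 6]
λ(A) = 1

Enumerate directed cycles and compute their means (weight / length). Sample:
  cycle 0 → 0: weight = 1, length = 1, mean = 1/1 ≈ 1.000
  cycle 1 → 1: weight = 7, length = 1, mean = 7/1 ≈ 7.000
  cycle 2 → 2: weight = 6, length = 1, mean = 6/1 ≈ 6.000
  cycle 0 → 1 → 0: weight = 8, length = 2, mean = 8/2 ≈ 4.000
  cycle 0 → 2 → 0: weight = 15, length = 2, mean = 15/2 ≈ 7.500
  cycle 1 → 0 → 1: weight = 8, length = 2, mean = 8/2 ≈ 4.000
Minimum mean = 1.000, attained e.g. along the cycle 0 → 0 with weight 1 and length 1. So λ(A) = 1/1 = 1.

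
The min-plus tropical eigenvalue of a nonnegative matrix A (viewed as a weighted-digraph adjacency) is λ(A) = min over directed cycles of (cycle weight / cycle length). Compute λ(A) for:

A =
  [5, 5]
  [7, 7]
λ(A) = 5

Enumerate directed cycles and compute their means (weight / length). Sample:
  cycle 0 → 0: weight = 5, length = 1, mean = 5/1 ≈ 5.000
  cycle 1 → 1: weight = 7, length = 1, mean = 7/1 ≈ 7.000
  cycle 0 → 1 → 0: weight = 12, length = 2, mean = 12/2 ≈ 6.000
  cycle 1 → 0 → 1: weight = 12, length = 2, mean = 12/2 ≈ 6.000
Minimum mean = 5.000, attained e.g. along the cycle 0 → 0 with weight 5 and length 1. So λ(A) = 5/1 = 5.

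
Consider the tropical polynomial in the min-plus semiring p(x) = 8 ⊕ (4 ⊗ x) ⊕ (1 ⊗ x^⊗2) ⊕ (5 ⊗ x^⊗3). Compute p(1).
p(1) = 3

A tropical monomial a ⊗ x^⊗i evaluates to a + i · x. Evaluating each term at x = 1:
  Term 0 contributes 8 + 0 · 1 = 8
  Term 1 contributes 4 + 1 · 1 = 5
  Term 2 contributes 1 + 2 · 1 = 3
  Term 3 contributes 5 + 3 · 1 = 8
p(1) = ⊕ of these = min[8, 5, 3, 8] = 3.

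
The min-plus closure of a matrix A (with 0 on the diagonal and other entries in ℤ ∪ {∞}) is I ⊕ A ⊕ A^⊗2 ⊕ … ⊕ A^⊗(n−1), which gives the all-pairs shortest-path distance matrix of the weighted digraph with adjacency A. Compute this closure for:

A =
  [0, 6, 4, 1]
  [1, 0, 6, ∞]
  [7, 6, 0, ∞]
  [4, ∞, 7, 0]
Closure =
  [0, 6, 4, 1]
  [1, 0, 5, 2]
  [7, 6, 0, 8]
  [4, 10, 7, 0]

This is the Floyd-Warshall all-pairs shortest-path computation. For each intermediate vertex k = 0, 1, …, 3, update dist[i][j] ← min(dist[i][j], dist[i][k] + dist[k][j]). The final matrix gives, for each (i, j), the minimum total weight of any directed path from i to j (possibly empty when i = j).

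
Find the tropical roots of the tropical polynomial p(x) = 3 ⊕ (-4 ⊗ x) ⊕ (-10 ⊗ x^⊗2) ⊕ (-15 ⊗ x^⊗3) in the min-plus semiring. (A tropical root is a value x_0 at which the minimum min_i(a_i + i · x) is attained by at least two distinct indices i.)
Roots: {5, 6, 7}

Each tropical root is a break point of the lower envelope of the lines y = a_i + i · x (there are 4 lines, with slopes 0, 1, ..., 3). Only the lines that attain the minimum somewhere contribute to roots; other lines are dominated. Here the surviving (envelope) indices are i = 3, i = 2, i = 1, i = 0.
Intersections between consecutive envelope lines give the roots: for adjacent envelope indices i < j the intersection is x = (a_i − a_j) / (j − i). Reading off the sorted break points: {5, 6, 7}.
Verification: at each break x_0, at least two indices attain the minimum of min_i(a_i + i · x_0).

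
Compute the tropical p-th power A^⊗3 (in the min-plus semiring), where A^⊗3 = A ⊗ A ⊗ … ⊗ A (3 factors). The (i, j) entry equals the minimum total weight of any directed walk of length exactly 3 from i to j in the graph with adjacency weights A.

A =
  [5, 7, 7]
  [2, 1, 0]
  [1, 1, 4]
A^⊗3 =
  [8, 8, 8]
  [2, 2, 1]
  [2, 2, 2]

Each entry (A^⊗3)_ij equals the minimum over all length-3 walks i = v_0 → v_1 → … → v_3 = j of Σ_t A[v_t][v_{t+1}]. For example, for (i, j) = (0, 2) we minimise over 9 possible intermediate vertex sequences; the minimum is 8, attained along the walk 0 → 1 → 1 → 2.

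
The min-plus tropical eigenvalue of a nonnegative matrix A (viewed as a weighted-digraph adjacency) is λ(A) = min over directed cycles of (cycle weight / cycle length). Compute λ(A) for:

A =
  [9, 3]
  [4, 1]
λ(A) = 1

Enumerate directed cycles and compute their means (weight / length). Sample:
  cycle 0 → 0: weight = 9, length = 1, mean = 9/1 ≈ 9.000
  cycle 1 → 1: weight = 1, length = 1, mean = 1/1 ≈ 1.000
  cycle 0 → 1 → 0: weight = 7, length = 2, mean = 7/2 ≈ 3.500
  cycle 1 → 0 → 1: weight = 7, length = 2, mean = 7/2 ≈ 3.500
Minimum mean = 1.000, attained e.g. along the cycle 1 → 1 with weight 1 and length 1. So λ(A) = 1/1 = 1.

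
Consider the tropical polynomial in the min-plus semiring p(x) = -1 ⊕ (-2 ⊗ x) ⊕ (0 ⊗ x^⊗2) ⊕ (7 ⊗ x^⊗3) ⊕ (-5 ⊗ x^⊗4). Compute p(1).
p(1) = -1

A tropical monomial a ⊗ x^⊗i evaluates to a + i · x. Evaluating each term at x = 1:
  Term 0 contributes -1 + 0 · 1 = -1
  Term 1 contributes -2 + 1 · 1 = -1
  Term 2 contributes 0 + 2 · 1 = 2
  Term 3 contributes 7 + 3 · 1 = 10
  Term 4 contributes -5 + 4 · 1 = -1
p(1) = ⊕ of these = min[-1, -1, 2, 10, -1] = -1.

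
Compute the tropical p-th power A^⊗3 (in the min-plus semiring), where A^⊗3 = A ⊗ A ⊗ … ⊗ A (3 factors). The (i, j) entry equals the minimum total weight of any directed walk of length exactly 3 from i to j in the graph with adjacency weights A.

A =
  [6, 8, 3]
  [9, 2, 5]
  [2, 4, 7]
A^⊗3 =
  [11, 9, 8]
  [9, 6, 9]
  [7, 8, 11]

Each entry (A^⊗3)_ij equals the minimum over all length-3 walks i = v_0 → v_1 → … → v_3 = j of Σ_t A[v_t][v_{t+1}]. For example, for (i, j) = (0, 2) we minimise over 9 possible intermediate vertex sequences; the minimum is 8, attained along the walk 0 → 2 → 0 → 2.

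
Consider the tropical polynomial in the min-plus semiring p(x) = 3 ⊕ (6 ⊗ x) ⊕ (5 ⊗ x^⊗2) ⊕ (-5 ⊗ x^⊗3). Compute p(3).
p(3) = 3

A tropical monomial a ⊗ x^⊗i evaluates to a + i · x. Evaluating each term at x = 3:
  Term 0 contributes 3 + 0 · 3 = 3
  Term 1 contributes 6 + 1 · 3 = 9
  Term 2 contributes 5 + 2 · 3 = 11
  Term 3 contributes -5 + 3 · 3 = 4
p(3) = ⊕ of these = min[3, 9, 11, 4] = 3.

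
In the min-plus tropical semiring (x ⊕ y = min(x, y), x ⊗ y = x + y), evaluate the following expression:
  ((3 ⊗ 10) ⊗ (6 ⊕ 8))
((3 ⊗ 10) ⊗ (6 ⊕ 8)) = 19

Expand innermost to outermost. Recall ⊕ takes the minimum of its arguments and ⊗ takes their sum. Working out the expression ((3 ⊗ 10) ⊗ (6 ⊕ 8)) gives 19.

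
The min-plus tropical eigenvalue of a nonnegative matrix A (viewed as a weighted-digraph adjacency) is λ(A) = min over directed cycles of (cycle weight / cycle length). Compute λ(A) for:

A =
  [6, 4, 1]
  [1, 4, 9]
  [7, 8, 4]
λ(A) = 5/2

Enumerate directed cycles and compute their means (weight / length). Sample:
  cycle 0 → 0: weight = 6, length = 1, mean = 6/1 ≈ 6.000
  cycle 1 → 1: weight = 4, length = 1, mean = 4/1 ≈ 4.000
  cycle 2 → 2: weight = 4, length = 1, mean = 4/1 ≈ 4.000
  cycle 0 → 1 → 0: weight = 5, length = 2, mean = 5/2 ≈ 2.500
  cycle 0 → 2 → 0: weight = 8, length = 2, mean = 8/2 ≈ 4.000
  cycle 1 → 0 → 1: weight = 5, length = 2, mean = 5/2 ≈ 2.500
Minimum mean = 2.500, attained e.g. along the cycle 0 → 1 → 0 with weight 5 and length 2. So λ(A) = 5/2 = 5/2.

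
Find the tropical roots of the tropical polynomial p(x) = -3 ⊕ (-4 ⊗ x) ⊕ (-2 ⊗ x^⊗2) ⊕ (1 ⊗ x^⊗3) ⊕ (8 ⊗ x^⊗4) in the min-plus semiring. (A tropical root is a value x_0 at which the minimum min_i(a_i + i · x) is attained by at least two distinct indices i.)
Roots: {-7, -3, -2, 1}

Each tropical root is a break point of the lower envelope of the lines y = a_i + i · x (there are 5 lines, with slopes 0, 1, ..., 4). Only the lines that attain the minimum somewhere contribute to roots; other lines are dominated. Here the surviving (envelope) indices are i = 4, i = 3, i = 2, i = 1, i = 0.
Intersections between consecutive envelope lines give the roots: for adjacent envelope indices i < j the intersection is x = (a_i − a_j) / (j − i). Reading off the sorted break points: {-7, -3, -2, 1}.
Verification: at each break x_0, at least two indices attain the minimum of min_i(a_i + i · x_0).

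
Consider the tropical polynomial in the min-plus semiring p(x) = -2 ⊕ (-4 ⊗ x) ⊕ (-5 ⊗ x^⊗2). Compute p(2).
p(2) = -2

A tropical monomial a ⊗ x^⊗i evaluates to a + i · x. Evaluating each term at x = 2:
  Term 0 contributes -2 + 0 · 2 = -2
  Term 1 contributes -4 + 1 · 2 = -2
  Term 2 contributes -5 + 2 · 2 = -1
p(2) = ⊕ of these = min[-2, -2, -1] = -2.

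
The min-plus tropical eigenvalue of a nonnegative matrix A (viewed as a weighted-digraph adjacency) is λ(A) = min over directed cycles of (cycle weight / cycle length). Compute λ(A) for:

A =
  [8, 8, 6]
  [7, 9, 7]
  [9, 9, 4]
λ(A) = 4

Enumerate directed cycles and compute their means (weight / length). Sample:
  cycle 0 → 0: weight = 8, length = 1, mean = 8/1 ≈ 8.000
  cycle 1 → 1: weight = 9, length = 1, mean = 9/1 ≈ 9.000
  cycle 2 → 2: weight = 4, length = 1, mean = 4/1 ≈ 4.000
  cycle 0 → 1 → 0: weight = 15, length = 2, mean = 15/2 ≈ 7.500
  cycle 0 → 2 → 0: weight = 15, length = 2, mean = 15/2 ≈ 7.500
  cycle 1 → 0 → 1: weight = 15, length = 2, mean = 15/2 ≈ 7.500
Minimum mean = 4.000, attained e.g. along the cycle 2 → 2 with weight 4 and length 1. So λ(A) = 4/1 = 4.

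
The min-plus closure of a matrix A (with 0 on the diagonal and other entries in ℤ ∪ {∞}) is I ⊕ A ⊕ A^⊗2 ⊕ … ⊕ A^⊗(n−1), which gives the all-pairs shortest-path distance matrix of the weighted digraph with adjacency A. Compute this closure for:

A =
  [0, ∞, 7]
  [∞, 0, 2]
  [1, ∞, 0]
Closure =
  [0, ∞, 7]
  [3, 0, 2]
  [1, ∞, 0]

This is the Floyd-Warshall all-pairs shortest-path computation. For each intermediate vertex k = 0, 1, …, 2, update dist[i][j] ← min(dist[i][j], dist[i][k] + dist[k][j]). The final matrix gives, for each (i, j), the minimum total weight of any directed path from i to j (possibly empty when i = j).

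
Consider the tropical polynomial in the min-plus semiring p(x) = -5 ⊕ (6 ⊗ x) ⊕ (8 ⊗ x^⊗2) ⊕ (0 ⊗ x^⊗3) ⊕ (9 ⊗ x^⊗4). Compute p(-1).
p(-1) = -5

A tropical monomial a ⊗ x^⊗i evaluates to a + i · x. Evaluating each term at x = -1:
  Term 0 contributes -5 + 0 · -1 = -5
  Term 1 contributes 6 + 1 · -1 = 5
  Term 2 contributes 8 + 2 · -1 = 6
  Term 3 contributes 0 + 3 · -1 = -3
  Term 4 contributes 9 + 4 · -1 = 5
p(-1) = ⊕ of these = min[-5, 5, 6, -3, 5] = -5.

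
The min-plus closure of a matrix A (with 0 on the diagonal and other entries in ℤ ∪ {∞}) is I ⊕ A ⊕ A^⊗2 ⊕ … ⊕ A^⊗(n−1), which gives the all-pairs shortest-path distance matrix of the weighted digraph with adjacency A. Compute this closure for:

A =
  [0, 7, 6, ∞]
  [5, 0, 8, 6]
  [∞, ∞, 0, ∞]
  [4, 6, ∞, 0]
Closure =
  [0, 7, 6, 13]
  [5, 0, 8, 6]
  [∞, ∞, 0, ∞]
  [4, 6, 10, 0]

This is the Floyd-Warshall all-pairs shortest-path computation. For each intermediate vertex k = 0, 1, …, 3, update dist[i][j] ← min(dist[i][j], dist[i][k] + dist[k][j]). The final matrix gives, for each (i, j), the minimum total weight of any directed path from i to j (possibly empty when i = j).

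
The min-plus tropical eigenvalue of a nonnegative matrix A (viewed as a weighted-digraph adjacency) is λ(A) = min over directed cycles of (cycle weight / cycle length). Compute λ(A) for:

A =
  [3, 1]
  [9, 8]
λ(A) = 3

Enumerate directed cycles and compute their means (weight / length). Sample:
  cycle 0 → 0: weight = 3, length = 1, mean = 3/1 ≈ 3.000
  cycle 1 → 1: weight = 8, length = 1, mean = 8/1 ≈ 8.000
  cycle 0 → 1 → 0: weight = 10, length = 2, mean = 10/2 ≈ 5.000
  cycle 1 → 0 → 1: weight = 10, length = 2, mean = 10/2 ≈ 5.000
Minimum mean = 3.000, attained e.g. along the cycle 0 → 0 with weight 3 and length 1. So λ(A) = 3/1 = 3.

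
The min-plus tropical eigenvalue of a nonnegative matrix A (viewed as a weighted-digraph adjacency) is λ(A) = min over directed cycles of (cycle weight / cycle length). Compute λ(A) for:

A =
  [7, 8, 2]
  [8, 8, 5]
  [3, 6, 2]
λ(A) = 2

Enumerate directed cycles and compute their means (weight / length). Sample:
  cycle 0 → 0: weight = 7, length = 1, mean = 7/1 ≈ 7.000
  cycle 1 → 1: weight = 8, length = 1, mean = 8/1 ≈ 8.000
  cycle 2 → 2: weight = 2, length = 1, mean = 2/1 ≈ 2.000
  cycle 0 → 1 → 0: weight = 16, length = 2, mean = 16/2 ≈ 8.000
  cycle 0 → 2 → 0: weight = 5, length = 2, mean = 5/2 ≈ 2.500
  cycle 1 → 0 → 1: weight = 16, length = 2, mean = 16/2 ≈ 8.000
Minimum mean = 2.000, attained e.g. along the cycle 2 → 2 with weight 2 and length 1. So λ(A) = 2/1 = 2.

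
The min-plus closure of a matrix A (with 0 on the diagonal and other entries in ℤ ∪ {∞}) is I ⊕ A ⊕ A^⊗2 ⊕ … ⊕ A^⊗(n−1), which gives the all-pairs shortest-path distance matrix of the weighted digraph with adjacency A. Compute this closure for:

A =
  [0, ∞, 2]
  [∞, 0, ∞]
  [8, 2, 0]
Closure =
  [0, 4, 2]
  [∞, 0, ∞]
  [8, 2, 0]

This is the Floyd-Warshall all-pairs shortest-path computation. For each intermediate vertex k = 0, 1, …, 2, update dist[i][j] ← min(dist[i][j], dist[i][k] + dist[k][j]). The final matrix gives, for each (i, j), the minimum total weight of any directed path from i to j (possibly empty when i = j).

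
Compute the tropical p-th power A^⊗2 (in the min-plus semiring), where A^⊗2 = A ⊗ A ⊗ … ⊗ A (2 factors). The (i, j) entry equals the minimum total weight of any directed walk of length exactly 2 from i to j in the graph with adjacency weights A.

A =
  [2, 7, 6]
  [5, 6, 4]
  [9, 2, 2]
A^⊗2 =
  [4, 8, 8]
  [7, 6, 6]
  [7, 4, 4]

Each entry (A^⊗2)_ij equals the minimum over all length-2 walks i = v_0 → v_1 → … → v_2 = j of Σ_t A[v_t][v_{t+1}]. For example, for (i, j) = (0, 2) we minimise over 3 possible intermediate vertex sequences; the minimum is 8, attained along the walk 0 → 0 → 2.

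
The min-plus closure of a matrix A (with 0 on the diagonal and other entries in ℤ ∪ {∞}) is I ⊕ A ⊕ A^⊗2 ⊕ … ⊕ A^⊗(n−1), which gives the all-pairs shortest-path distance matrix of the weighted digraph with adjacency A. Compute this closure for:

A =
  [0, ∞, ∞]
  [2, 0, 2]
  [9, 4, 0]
Closure =
  [0, ∞, ∞]
  [2, 0, 2]
  [6, 4, 0]

This is the Floyd-Warshall all-pairs shortest-path computation. For each intermediate vertex k = 0, 1, …, 2, update dist[i][j] ← min(dist[i][j], dist[i][k] + dist[k][j]). The final matrix gives, for each (i, j), the minimum total weight of any directed path from i to j (possibly empty when i = j).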